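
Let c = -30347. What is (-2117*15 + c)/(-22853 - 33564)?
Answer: 62102/56417 ≈ 1.1008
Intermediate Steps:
(-2117*15 + c)/(-22853 - 33564) = (-2117*15 - 30347)/(-22853 - 33564) = (-31755 - 30347)/(-56417) = -62102*(-1/56417) = 62102/56417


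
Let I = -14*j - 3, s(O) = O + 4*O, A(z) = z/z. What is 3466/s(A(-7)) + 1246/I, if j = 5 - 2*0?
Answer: 246788/365 ≈ 676.13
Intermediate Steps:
A(z) = 1
s(O) = 5*O
j = 5 (j = 5 + 0 = 5)
I = -73 (I = -14*5 - 3 = -70 - 3 = -73)
3466/s(A(-7)) + 1246/I = 3466/((5*1)) + 1246/(-73) = 3466/5 + 1246*(-1/73) = 3466*(⅕) - 1246/73 = 3466/5 - 1246/73 = 246788/365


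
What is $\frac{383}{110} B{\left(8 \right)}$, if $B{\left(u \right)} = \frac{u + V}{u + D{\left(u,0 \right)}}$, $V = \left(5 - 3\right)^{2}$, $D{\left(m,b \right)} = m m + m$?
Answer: $\frac{1149}{2200} \approx 0.52227$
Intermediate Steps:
$D{\left(m,b \right)} = m + m^{2}$ ($D{\left(m,b \right)} = m^{2} + m = m + m^{2}$)
$V = 4$ ($V = 2^{2} = 4$)
$B{\left(u \right)} = \frac{4 + u}{u + u \left(1 + u\right)}$ ($B{\left(u \right)} = \frac{u + 4}{u + u \left(1 + u\right)} = \frac{4 + u}{u + u \left(1 + u\right)}$)
$\frac{383}{110} B{\left(8 \right)} = \frac{383}{110} \frac{4 + 8}{8 \left(2 + 8\right)} = 383 \cdot \frac{1}{110} \cdot \frac{1}{8} \cdot \frac{1}{10} \cdot 12 = \frac{383 \cdot \frac{1}{8} \cdot \frac{1}{10} \cdot 12}{110} = \frac{383}{110} \cdot \frac{3}{20} = \frac{1149}{2200}$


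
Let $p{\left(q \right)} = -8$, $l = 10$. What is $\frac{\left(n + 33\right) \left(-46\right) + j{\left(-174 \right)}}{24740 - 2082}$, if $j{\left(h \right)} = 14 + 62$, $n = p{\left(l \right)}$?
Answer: $- \frac{537}{11329} \approx -0.0474$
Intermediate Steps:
$n = -8$
$j{\left(h \right)} = 76$
$\frac{\left(n + 33\right) \left(-46\right) + j{\left(-174 \right)}}{24740 - 2082} = \frac{\left(-8 + 33\right) \left(-46\right) + 76}{24740 - 2082} = \frac{25 \left(-46\right) + 76}{22658} = \left(-1150 + 76\right) \frac{1}{22658} = \left(-1074\right) \frac{1}{22658} = - \frac{537}{11329}$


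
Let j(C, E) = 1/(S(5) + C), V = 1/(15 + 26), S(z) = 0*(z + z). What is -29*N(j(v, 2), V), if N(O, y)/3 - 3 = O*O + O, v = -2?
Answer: -957/4 ≈ -239.25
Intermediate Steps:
S(z) = 0 (S(z) = 0*(2*z) = 0)
V = 1/41 ≈ 0.024390
j(C, E) = 1/C (j(C, E) = 1/(0 + C) = 1/C)
N(O, y) = 9 + 3*O + 3*O² (N(O, y) = 9 + 3*(O*O + O) = 9 + 3*(O² + O) = 9 + 3*(O + O²) = 9 + (3*O + 3*O²) = 9 + 3*O + 3*O²)
-29*N(j(v, 2), V) = -29*(9 + 3/(-2) + 3*(1/(-2))²) = -29*(9 + 3*(-½) + 3*(-½)²) = -29*(9 - 3/2 + 3*(¼)) = -29*(9 - 3/2 + ¾) = -29*33/4 = -957/4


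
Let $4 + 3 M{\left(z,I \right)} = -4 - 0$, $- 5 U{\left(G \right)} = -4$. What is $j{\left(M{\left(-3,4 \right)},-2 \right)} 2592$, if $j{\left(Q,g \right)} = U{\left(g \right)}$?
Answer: $\frac{10368}{5} \approx 2073.6$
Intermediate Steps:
$U{\left(G \right)} = \frac{4}{5}$ ($U{\left(G \right)} = \left(- \frac{1}{5}\right) \left(-4\right) = \frac{4}{5}$)
$M{\left(z,I \right)} = - \frac{8}{3}$ ($M{\left(z,I \right)} = - \frac{4}{3} + \frac{-4 - 0}{3} = - \frac{4}{3} + \frac{-4 + 0}{3} = - \frac{4}{3} + \frac{1}{3} \left(-4\right) = - \frac{4}{3} - \frac{4}{3} = - \frac{8}{3}$)
$j{\left(Q,g \right)} = \frac{4}{5}$
$j{\left(M{\left(-3,4 \right)},-2 \right)} 2592 = \frac{4}{5} \cdot 2592 = \frac{10368}{5}$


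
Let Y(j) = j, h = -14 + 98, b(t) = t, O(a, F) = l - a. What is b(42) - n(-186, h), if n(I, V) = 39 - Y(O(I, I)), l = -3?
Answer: 186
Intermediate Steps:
O(a, F) = -3 - a
h = 84
n(I, V) = 42 + I (n(I, V) = 39 - (-3 - I) = 39 + (3 + I) = 42 + I)
b(42) - n(-186, h) = 42 - (42 - 186) = 42 - 1*(-144) = 42 + 144 = 186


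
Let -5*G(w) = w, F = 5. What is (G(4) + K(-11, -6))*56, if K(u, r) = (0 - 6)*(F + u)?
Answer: 9856/5 ≈ 1971.2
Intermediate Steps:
G(w) = -w/5
K(u, r) = -30 - 6*u (K(u, r) = (0 - 6)*(5 + u) = -6*(5 + u) = -30 - 6*u)
(G(4) + K(-11, -6))*56 = (-⅕*4 + (-30 - 6*(-11)))*56 = (-⅘ + (-30 + 66))*56 = (-⅘ + 36)*56 = (176/5)*56 = 9856/5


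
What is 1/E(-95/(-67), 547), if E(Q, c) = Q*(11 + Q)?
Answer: 4489/79040 ≈ 0.056794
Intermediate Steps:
1/E(-95/(-67), 547) = 1/((-95/(-67))*(11 - 95/(-67))) = 1/((-95*(-1/67))*(11 - 95*(-1/67))) = 1/(95*(11 + 95/67)/67) = 1/((95/67)*(832/67)) = 1/(79040/4489) = 4489/79040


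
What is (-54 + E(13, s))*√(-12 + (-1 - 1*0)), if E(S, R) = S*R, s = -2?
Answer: -80*I*√13 ≈ -288.44*I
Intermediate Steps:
E(S, R) = R*S
(-54 + E(13, s))*√(-12 + (-1 - 1*0)) = (-54 - 2*13)*√(-12 + (-1 - 1*0)) = (-54 - 26)*√(-12 + (-1 + 0)) = -80*√(-12 - 1) = -80*I*√13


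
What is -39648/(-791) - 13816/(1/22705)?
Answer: -35447221976/113 ≈ -3.1369e+8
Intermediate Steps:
-39648/(-791) - 13816/(1/22705) = -39648*(-1/791) - 13816/1/22705 = 5664/113 - 13816*22705 = 5664/113 - 313692280 = -35447221976/113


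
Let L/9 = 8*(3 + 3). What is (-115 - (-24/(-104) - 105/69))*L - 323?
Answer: -14784145/299 ≈ -49445.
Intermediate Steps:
L = 432 (L = 9*(8*(3 + 3)) = 9*(8*6) = 9*48 = 432)
(-115 - (-24/(-104) - 105/69))*L - 323 = (-115 - (-24/(-104) - 105/69))*432 - 323 = (-115 - (-24*(-1/104) - 105*1/69))*432 - 323 = (-115 - (3/13 - 35/23))*432 - 323 = (-115 - 1*(-386/299))*432 - 323 = (-115 + 386/299)*432 - 323 = -33999/299*432 - 323 = -14687568/299 - 323 = -14784145/299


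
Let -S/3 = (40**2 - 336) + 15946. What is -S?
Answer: 51630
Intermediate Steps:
S = -51630 (S = -3*((40**2 - 336) + 15946) = -3*((1600 - 336) + 15946) = -3*(1264 + 15946) = -3*17210 = -51630)
-S = -1*(-51630) = 51630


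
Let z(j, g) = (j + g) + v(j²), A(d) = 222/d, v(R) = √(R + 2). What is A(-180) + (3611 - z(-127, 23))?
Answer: 111413/30 - √16131 ≈ 3586.8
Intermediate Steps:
v(R) = √(2 + R)
z(j, g) = g + j + √(2 + j²) (z(j, g) = (j + g) + √(2 + j²) = (g + j) + √(2 + j²) = g + j + √(2 + j²))
A(-180) + (3611 - z(-127, 23)) = 222/(-180) + (3611 - (23 - 127 + √(2 + (-127)²))) = 222*(-1/180) + (3611 - (23 - 127 + √(2 + 16129))) = -37/30 + (3611 - (23 - 127 + √16131)) = -37/30 + (3611 - (-104 + √16131)) = -37/30 + (3611 + (104 - √16131)) = -37/30 + (3715 - √16131) = 111413/30 - √16131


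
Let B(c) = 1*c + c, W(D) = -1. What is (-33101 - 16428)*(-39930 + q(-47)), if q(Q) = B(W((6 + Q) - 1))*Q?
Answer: 1973037244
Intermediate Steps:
B(c) = 2*c (B(c) = c + c = 2*c)
q(Q) = -2*Q (q(Q) = (2*(-1))*Q = -2*Q)
(-33101 - 16428)*(-39930 + q(-47)) = (-33101 - 16428)*(-39930 - 2*(-47)) = -49529*(-39930 + 94) = -49529*(-39836) = 1973037244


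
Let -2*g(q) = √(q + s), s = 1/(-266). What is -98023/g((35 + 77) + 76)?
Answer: 196046*√13301862/50007 ≈ 14298.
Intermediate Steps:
s = -1/266 ≈ -0.0037594
g(q) = -√(-1/266 + q)/2 (g(q) = -√(q - 1/266)/2 = -√(-1/266 + q)/2)
-98023/g((35 + 77) + 76) = -98023*(-532/√(-266 + 70756*((35 + 77) + 76))) = -98023*(-532/√(-266 + 70756*(112 + 76))) = -98023*(-532/√(-266 + 70756*188)) = -98023*(-532/√(-266 + 13302128)) = -98023*(-2*√13301862/50007) = -(-196046)*√13301862/50007 = 196046*√13301862/50007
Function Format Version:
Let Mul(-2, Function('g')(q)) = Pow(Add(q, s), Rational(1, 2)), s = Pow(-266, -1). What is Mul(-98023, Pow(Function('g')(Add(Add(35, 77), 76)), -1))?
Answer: Mul(Rational(196046, 50007), Pow(13301862, Rational(1, 2))) ≈ 14298.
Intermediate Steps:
s = Rational(-1, 266) ≈ -0.0037594
Function('g')(q) = Mul(Rational(-1, 2), Pow(Add(Rational(-1, 266), q), Rational(1, 2))) (Function('g')(q) = Mul(Rational(-1, 2), Pow(Add(q, Rational(-1, 266)), Rational(1, 2))) = Mul(Rational(-1, 2), Pow(Add(Rational(-1, 266), q), Rational(1, 2))))
Mul(-98023, Pow(Function('g')(Add(Add(35, 77), 76)), -1)) = Mul(-98023, Pow(Mul(Rational(-1, 532), Pow(Add(-266, Mul(70756, Add(Add(35, 77), 76))), Rational(1, 2))), -1)) = Mul(-98023, Pow(Mul(Rational(-1, 532), Pow(Add(-266, Mul(70756, Add(112, 76))), Rational(1, 2))), -1)) = Mul(-98023, Pow(Mul(Rational(-1, 532), Pow(Add(-266, Mul(70756, 188)), Rational(1, 2))), -1)) = Mul(-98023, Pow(Mul(Rational(-1, 532), Pow(Add(-266, 13302128), Rational(1, 2))), -1)) = Mul(-98023, Pow(Mul(Rational(-1, 532), Pow(13301862, Rational(1, 2))), -1)) = Mul(-98023, Mul(Rational(-2, 50007), Pow(13301862, Rational(1, 2)))) = Mul(Rational(196046, 50007), Pow(13301862, Rational(1, 2)))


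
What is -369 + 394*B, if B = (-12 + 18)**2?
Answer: 13815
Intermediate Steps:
B = 36 (B = 6**2 = 36)
-369 + 394*B = -369 + 394*36 = -369 + 14184 = 13815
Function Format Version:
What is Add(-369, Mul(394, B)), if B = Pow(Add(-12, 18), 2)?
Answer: 13815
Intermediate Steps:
B = 36 (B = Pow(6, 2) = 36)
Add(-369, Mul(394, B)) = Add(-369, Mul(394, 36)) = Add(-369, 14184) = 13815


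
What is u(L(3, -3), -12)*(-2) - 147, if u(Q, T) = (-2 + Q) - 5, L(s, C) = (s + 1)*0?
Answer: -133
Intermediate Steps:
L(s, C) = 0 (L(s, C) = (1 + s)*0 = 0)
u(Q, T) = -7 + Q
u(L(3, -3), -12)*(-2) - 147 = (-7 + 0)*(-2) - 147 = -7*(-2) - 147 = 14 - 147 = -133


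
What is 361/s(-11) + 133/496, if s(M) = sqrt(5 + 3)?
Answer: 133/496 + 361*sqrt(2)/4 ≈ 127.90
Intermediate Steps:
s(M) = 2*sqrt(2) (s(M) = sqrt(8) = 2*sqrt(2))
361/s(-11) + 133/496 = 361/((2*sqrt(2))) + 133/496 = 361*(sqrt(2)/4) + 133*(1/496) = 361*sqrt(2)/4 + 133/496 = 133/496 + 361*sqrt(2)/4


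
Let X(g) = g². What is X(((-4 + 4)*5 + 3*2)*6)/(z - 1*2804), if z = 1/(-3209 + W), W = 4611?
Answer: -1816992/3931207 ≈ -0.46220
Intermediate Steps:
z = 1/1402 (z = 1/(-3209 + 4611) = 1/1402 ≈ 0.00071327)
X(((-4 + 4)*5 + 3*2)*6)/(z - 1*2804) = (((-4 + 4)*5 + 3*2)*6)²/(1/1402 - 1*2804) = ((0*5 + 6)*6)²/(1/1402 - 2804) = ((0 + 6)*6)²/(-3931207/1402) = (6*6)²*(-1402/3931207) = 36²*(-1402/3931207) = 1296*(-1402/3931207) = -1816992/3931207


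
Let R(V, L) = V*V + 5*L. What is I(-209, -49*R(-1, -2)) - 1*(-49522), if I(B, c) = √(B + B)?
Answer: 49522 + I*√418 ≈ 49522.0 + 20.445*I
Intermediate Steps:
R(V, L) = V² + 5*L
I(B, c) = √2*√B (I(B, c) = √(2*B) = √2*√B)
I(-209, -49*R(-1, -2)) - 1*(-49522) = √2*√(-209) - 1*(-49522) = √2*(I*√209) + 49522 = I*√418 + 49522 = 49522 + I*√418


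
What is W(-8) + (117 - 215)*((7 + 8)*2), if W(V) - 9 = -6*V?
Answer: -2883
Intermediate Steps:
W(V) = 9 - 6*V
W(-8) + (117 - 215)*((7 + 8)*2) = (9 - 6*(-8)) + (117 - 215)*((7 + 8)*2) = (9 + 48) - 1470*2 = 57 - 98*30 = 57 - 2940 = -2883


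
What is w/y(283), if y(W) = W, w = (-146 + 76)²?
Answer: 4900/283 ≈ 17.314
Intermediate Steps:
w = 4900 (w = (-70)² = 4900)
w/y(283) = 4900/283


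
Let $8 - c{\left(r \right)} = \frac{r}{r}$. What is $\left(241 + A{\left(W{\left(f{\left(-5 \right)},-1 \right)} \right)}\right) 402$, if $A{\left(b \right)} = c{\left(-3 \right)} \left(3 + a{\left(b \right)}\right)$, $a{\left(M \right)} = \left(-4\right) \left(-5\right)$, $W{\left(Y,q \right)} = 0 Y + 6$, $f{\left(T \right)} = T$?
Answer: $161604$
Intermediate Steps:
$W{\left(Y,q \right)} = 6$ ($W{\left(Y,q \right)} = 0 + 6 = 6$)
$c{\left(r \right)} = 7$ ($c{\left(r \right)} = 8 - \frac{r}{r} = 8 - 1 = 7$)
$a{\left(M \right)} = 20$
$A{\left(b \right)} = 161$ ($A{\left(b \right)} = 7 \left(3 + 20\right) = 7 \cdot 23 = 161$)
$\left(241 + A{\left(W{\left(f{\left(-5 \right)},-1 \right)} \right)}\right) 402 = \left(241 + 161\right) 402 = 402 \cdot 402 = 161604$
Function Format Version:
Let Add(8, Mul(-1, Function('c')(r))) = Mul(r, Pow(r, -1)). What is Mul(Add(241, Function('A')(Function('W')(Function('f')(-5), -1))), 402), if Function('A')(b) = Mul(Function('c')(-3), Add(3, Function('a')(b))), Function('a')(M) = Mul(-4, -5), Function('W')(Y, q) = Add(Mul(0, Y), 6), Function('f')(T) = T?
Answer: 161604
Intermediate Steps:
Function('W')(Y, q) = 6 (Function('W')(Y, q) = Add(0, 6) = 6)
Function('c')(r) = 7 (Function('c')(r) = Add(8, Mul(-1, Mul(r, Pow(r, -1)))) = Add(8, Mul(-1, 1)) = Add(8, -1) = 7)
Function('a')(M) = 20
Function('A')(b) = 161 (Function('A')(b) = Mul(7, Add(3, 20)) = Mul(7, 23) = 161)
Mul(Add(241, Function('A')(Function('W')(Function('f')(-5), -1))), 402) = Mul(Add(241, 161), 402) = Mul(402, 402) = 161604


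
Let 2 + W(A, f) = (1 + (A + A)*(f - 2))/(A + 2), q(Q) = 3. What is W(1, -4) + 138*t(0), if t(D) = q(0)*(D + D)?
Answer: -17/3 ≈ -5.6667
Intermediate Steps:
W(A, f) = -2 + (1 + 2*A*(-2 + f))/(2 + A) (W(A, f) = -2 + (1 + (A + A)*(f - 2))/(A + 2) = -2 + (1 + (2*A)*(-2 + f))/(2 + A) = -2 + (1 + 2*A*(-2 + f))/(2 + A))
t(D) = 6*D (t(D) = 3*(D + D) = 3*(2*D) = 6*D)
W(1, -4) + 138*t(0) = (-3 - 6*1 + 2*1*(-4))/(2 + 1) + 138*(6*0) = (-3 - 6 - 8)/3 + 138*0 = (1/3)*(-17) + 0 = -17/3 + 0 = -17/3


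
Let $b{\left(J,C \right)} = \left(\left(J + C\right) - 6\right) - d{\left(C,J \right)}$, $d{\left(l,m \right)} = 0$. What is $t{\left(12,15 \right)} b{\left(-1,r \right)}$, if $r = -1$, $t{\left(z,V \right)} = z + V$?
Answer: $-216$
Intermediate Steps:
$t{\left(z,V \right)} = V + z$
$b{\left(J,C \right)} = -6 + C + J$ ($b{\left(J,C \right)} = \left(\left(J + C\right) - 6\right) - 0 = \left(\left(C + J\right) - 6\right) + 0 = \left(-6 + C + J\right) + 0 = -6 + C + J$)
$t{\left(12,15 \right)} b{\left(-1,r \right)} = \left(15 + 12\right) \left(-6 - 1 - 1\right) = 27 \left(-8\right) = -216$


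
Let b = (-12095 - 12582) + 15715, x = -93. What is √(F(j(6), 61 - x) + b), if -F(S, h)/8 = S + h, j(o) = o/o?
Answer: I*√10202 ≈ 101.01*I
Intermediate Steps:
j(o) = 1
F(S, h) = -8*S - 8*h (F(S, h) = -8*(S + h) = -8*S - 8*h)
b = -8962 (b = -24677 + 15715 = -8962)
√(F(j(6), 61 - x) + b) = √((-8*1 - 8*(61 - 1*(-93))) - 8962) = √((-8 - 8*(61 + 93)) - 8962) = √((-8 - 8*154) - 8962) = √((-8 - 1232) - 8962) = √(-1240 - 8962) = √(-10202) = I*√10202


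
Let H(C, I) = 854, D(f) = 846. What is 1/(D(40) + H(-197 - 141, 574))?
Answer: 1/1700 ≈ 0.00058824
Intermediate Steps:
1/(D(40) + H(-197 - 141, 574)) = 1/(846 + 854) = 1/1700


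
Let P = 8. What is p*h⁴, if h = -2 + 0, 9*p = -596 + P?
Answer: -3136/3 ≈ -1045.3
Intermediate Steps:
p = -196/3 (p = (-596 + 8)/9 = (⅑)*(-588) = -196/3 ≈ -65.333)
h = -2
p*h⁴ = -196/3*(-2)⁴ = -196/3*16 = -3136/3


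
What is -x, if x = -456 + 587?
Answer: -131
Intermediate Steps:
x = 131
-x = -1*131 = -131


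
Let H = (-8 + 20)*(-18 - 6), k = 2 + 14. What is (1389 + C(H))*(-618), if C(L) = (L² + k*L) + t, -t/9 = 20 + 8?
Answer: -49114314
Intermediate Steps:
t = -252 (t = -9*(20 + 8) = -9*28 = -252)
k = 16
H = -288 (H = 12*(-24) = -288)
C(L) = -252 + L² + 16*L (C(L) = (L² + 16*L) - 252 = -252 + L² + 16*L)
(1389 + C(H))*(-618) = (1389 + (-252 + (-288)² + 16*(-288)))*(-618) = (1389 + (-252 + 82944 - 4608))*(-618) = (1389 + 78084)*(-618) = 79473*(-618) = -49114314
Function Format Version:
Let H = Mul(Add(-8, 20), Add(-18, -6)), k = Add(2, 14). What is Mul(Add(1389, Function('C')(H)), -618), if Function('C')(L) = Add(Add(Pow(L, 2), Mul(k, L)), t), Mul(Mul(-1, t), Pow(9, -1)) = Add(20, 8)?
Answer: -49114314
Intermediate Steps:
t = -252 (t = Mul(-9, Add(20, 8)) = Mul(-9, 28) = -252)
k = 16
H = -288 (H = Mul(12, -24) = -288)
Function('C')(L) = Add(-252, Pow(L, 2), Mul(16, L)) (Function('C')(L) = Add(Add(Pow(L, 2), Mul(16, L)), -252) = Add(-252, Pow(L, 2), Mul(16, L)))
Mul(Add(1389, Function('C')(H)), -618) = Mul(Add(1389, Add(-252, Pow(-288, 2), Mul(16, -288))), -618) = Mul(Add(1389, Add(-252, 82944, -4608)), -618) = Mul(Add(1389, 78084), -618) = Mul(79473, -618) = -49114314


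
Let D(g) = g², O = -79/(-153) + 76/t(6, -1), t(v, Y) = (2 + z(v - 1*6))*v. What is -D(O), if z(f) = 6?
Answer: -1651225/374544 ≈ -4.4086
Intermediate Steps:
t(v, Y) = 8*v (t(v, Y) = (2 + 6)*v = 8*v)
O = 1285/612 (O = -79/(-153) + 76/((8*6)) = -79*(-1/153) + 76/48 = 79/153 + 76*(1/48) = 79/153 + 19/12 = 1285/612 ≈ 2.0997)
-D(O) = -(1285/612)² = -1*1651225/374544 = -1651225/374544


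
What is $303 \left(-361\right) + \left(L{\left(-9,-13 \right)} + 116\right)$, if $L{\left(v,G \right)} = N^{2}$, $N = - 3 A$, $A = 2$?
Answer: $-109231$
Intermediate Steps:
$N = -6$ ($N = \left(-3\right) 2 = -6$)
$L{\left(v,G \right)} = 36$ ($L{\left(v,G \right)} = \left(-6\right)^{2} = 36$)
$303 \left(-361\right) + \left(L{\left(-9,-13 \right)} + 116\right) = 303 \left(-361\right) + \left(36 + 116\right) = -109383 + 152 = -109231$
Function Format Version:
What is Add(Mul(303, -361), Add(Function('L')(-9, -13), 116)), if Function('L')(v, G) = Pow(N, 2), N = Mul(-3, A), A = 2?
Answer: -109231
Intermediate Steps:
N = -6 (N = Mul(-3, 2) = -6)
Function('L')(v, G) = 36 (Function('L')(v, G) = Pow(-6, 2) = 36)
Add(Mul(303, -361), Add(Function('L')(-9, -13), 116)) = Add(Mul(303, -361), Add(36, 116)) = Add(-109383, 152) = -109231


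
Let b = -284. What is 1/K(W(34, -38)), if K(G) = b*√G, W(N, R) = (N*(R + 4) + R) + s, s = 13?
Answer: I*√1181/335404 ≈ 0.00010246*I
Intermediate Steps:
W(N, R) = 13 + R + N*(4 + R) (W(N, R) = (N*(R + 4) + R) + 13 = (N*(4 + R) + R) + 13 = (R + N*(4 + R)) + 13 = 13 + R + N*(4 + R))
K(G) = -284*√G
1/K(W(34, -38)) = 1/(-284*√(13 - 38 + 4*34 + 34*(-38))) = 1/(-284*√(13 - 38 + 136 - 1292)) = 1/(-284*I*√1181) = I*√1181/335404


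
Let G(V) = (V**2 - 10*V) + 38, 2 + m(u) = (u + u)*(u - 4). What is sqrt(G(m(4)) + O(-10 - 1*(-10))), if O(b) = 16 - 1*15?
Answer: 3*sqrt(7) ≈ 7.9373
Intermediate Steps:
m(u) = -2 + 2*u*(-4 + u) (m(u) = -2 + (u + u)*(u - 4) = -2 + (2*u)*(-4 + u) = -2 + 2*u*(-4 + u))
G(V) = 38 + V**2 - 10*V
O(b) = 1 (O(b) = 16 - 15 = 1)
sqrt(G(m(4)) + O(-10 - 1*(-10))) = sqrt((38 + (-2 - 8*4 + 2*4**2)**2 - 10*(-2 - 8*4 + 2*4**2)) + 1) = sqrt((38 + (-2 - 32 + 2*16)**2 - 10*(-2 - 32 + 2*16)) + 1) = sqrt((38 + (-2 - 32 + 32)**2 - 10*(-2 - 32 + 32)) + 1) = sqrt((38 + (-2)**2 - 10*(-2)) + 1) = sqrt((38 + 4 + 20) + 1) = sqrt(62 + 1) = sqrt(63) = 3*sqrt(7)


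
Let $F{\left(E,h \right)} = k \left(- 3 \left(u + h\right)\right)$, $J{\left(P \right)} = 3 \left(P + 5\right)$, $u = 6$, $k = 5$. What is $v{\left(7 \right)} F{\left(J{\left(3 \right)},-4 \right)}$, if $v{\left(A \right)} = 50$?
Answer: $-1500$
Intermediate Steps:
$J{\left(P \right)} = 15 + 3 P$ ($J{\left(P \right)} = 3 \left(5 + P\right) = 15 + 3 P$)
$F{\left(E,h \right)} = -90 - 15 h$ ($F{\left(E,h \right)} = 5 \left(- 3 \left(6 + h\right)\right) = 5 \left(-18 - 3 h\right) = -90 - 15 h$)
$v{\left(7 \right)} F{\left(J{\left(3 \right)},-4 \right)} = 50 \left(-90 - -60\right) = 50 \left(-90 + 60\right) = 50 \left(-30\right) = -1500$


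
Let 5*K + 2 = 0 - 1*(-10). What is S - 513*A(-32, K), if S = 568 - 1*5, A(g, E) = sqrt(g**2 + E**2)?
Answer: 563 - 4104*sqrt(401)/5 ≈ -15874.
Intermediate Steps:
K = 8/5 (K = -2/5 + (0 - 1*(-10))/5 = -2/5 + (0 + 10)/5 = -2/5 + (1/5)*10 = -2/5 + 2 = 8/5 ≈ 1.6000)
A(g, E) = sqrt(E**2 + g**2)
S = 563 (S = 568 - 5 = 563)
S - 513*A(-32, K) = 563 - 513*sqrt((8/5)**2 + (-32)**2) = 563 - 513*sqrt(64/25 + 1024) = 563 - 4104*sqrt(401)/5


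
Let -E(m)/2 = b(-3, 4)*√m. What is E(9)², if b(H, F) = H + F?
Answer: 36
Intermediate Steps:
b(H, F) = F + H
E(m) = -2*√m (E(m) = -2*(4 - 3)*√m = -2*√m)
E(9)² = (-2*√9)² = (-2*3)² = (-6)² = 36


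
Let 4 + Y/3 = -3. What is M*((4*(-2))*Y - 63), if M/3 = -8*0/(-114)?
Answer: 0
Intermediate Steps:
Y = -21 (Y = -12 + 3*(-3) = -12 - 9 = -21)
M = 0 (M = 3*(-8*0/(-114)) = 3*(0*(-1/114)) = 3*0 = 0)
M*((4*(-2))*Y - 63) = 0*((4*(-2))*(-21) - 63) = 0*(-8*(-21) - 63) = 0*(168 - 63) = 0*105 = 0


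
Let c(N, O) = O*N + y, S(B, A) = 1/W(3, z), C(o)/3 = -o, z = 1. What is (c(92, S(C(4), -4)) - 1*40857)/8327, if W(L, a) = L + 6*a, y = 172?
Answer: -366073/74943 ≈ -4.8847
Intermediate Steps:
C(o) = -3*o (C(o) = 3*(-o) = -3*o)
S(B, A) = ⅑ (S(B, A) = 1/(3 + 6*1) = 1/(3 + 6) = 1/9 = ⅑)
c(N, O) = 172 + N*O (c(N, O) = O*N + 172 = N*O + 172 = 172 + N*O)
(c(92, S(C(4), -4)) - 1*40857)/8327 = ((172 + 92*(⅑)) - 1*40857)/8327 = ((172 + 92/9) - 40857)*(1/8327) = (1640/9 - 40857)*(1/8327) = -366073/9*1/8327 = -366073/74943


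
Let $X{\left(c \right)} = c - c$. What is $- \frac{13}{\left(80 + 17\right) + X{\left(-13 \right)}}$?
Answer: $- \frac{13}{97} \approx -0.13402$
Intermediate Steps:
$X{\left(c \right)} = 0$
$- \frac{13}{\left(80 + 17\right) + X{\left(-13 \right)}} = - \frac{13}{\left(80 + 17\right) + 0} = - \frac{13}{97 + 0} = - \frac{13}{97}$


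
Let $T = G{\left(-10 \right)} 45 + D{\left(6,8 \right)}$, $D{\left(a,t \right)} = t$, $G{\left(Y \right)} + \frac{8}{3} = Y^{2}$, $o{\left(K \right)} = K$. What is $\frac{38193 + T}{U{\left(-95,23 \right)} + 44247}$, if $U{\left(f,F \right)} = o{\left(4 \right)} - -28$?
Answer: $\frac{42581}{44279} \approx 0.96165$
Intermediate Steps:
$G{\left(Y \right)} = - \frac{8}{3} + Y^{2}$
$U{\left(f,F \right)} = 32$ ($U{\left(f,F \right)} = 4 - -28 = 4 + 28 = 32$)
$T = 4388$ ($T = \left(- \frac{8}{3} + \left(-10\right)^{2}\right) 45 + 8 = \left(- \frac{8}{3} + 100\right) 45 + 8 = \frac{292}{3} \cdot 45 + 8 = 4380 + 8 = 4388$)
$\frac{38193 + T}{U{\left(-95,23 \right)} + 44247} = \frac{38193 + 4388}{32 + 44247} = \frac{42581}{44279}$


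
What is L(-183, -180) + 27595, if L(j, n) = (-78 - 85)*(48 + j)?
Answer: 49600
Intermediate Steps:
L(j, n) = -7824 - 163*j (L(j, n) = -163*(48 + j) = -7824 - 163*j)
L(-183, -180) + 27595 = (-7824 - 163*(-183)) + 27595 = (-7824 + 29829) + 27595 = 22005 + 27595 = 49600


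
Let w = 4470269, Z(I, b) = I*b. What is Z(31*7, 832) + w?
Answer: 4650813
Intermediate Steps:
Z(31*7, 832) + w = (31*7)*832 + 4470269 = 217*832 + 4470269 = 180544 + 4470269 = 4650813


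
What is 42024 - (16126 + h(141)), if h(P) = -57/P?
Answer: 1217225/47 ≈ 25898.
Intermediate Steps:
42024 - (16126 + h(141)) = 42024 - (16126 - 57/141) = 42024 - (16126 - 57*1/141) = 42024 - (16126 - 19/47) = 42024 - 1*757903/47 = 42024 - 757903/47 = 1217225/47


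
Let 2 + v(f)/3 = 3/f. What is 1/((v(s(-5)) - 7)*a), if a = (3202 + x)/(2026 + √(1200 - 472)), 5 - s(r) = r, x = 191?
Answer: -20260/410553 - 20*√182/410553 ≈ -0.050005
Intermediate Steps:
s(r) = 5 - r
a = 3393/(2026 + 2*√182) (a = (3202 + 191)/(2026 + √(1200 - 472)) = 3393/(2026 + √728) = 3393/(2026 + 2*√182) ≈ 1.6527)
v(f) = -6 + 9/f (v(f) = -6 + 3*(3/f) = -6 + 9/f)
1/((v(s(-5)) - 7)*a) = 1/(((-6 + 9/(5 - 1*(-5))) - 7)*(3437109/2051974 - 3393*√182/2051974)) = 1/(((-6 + 9/(5 + 5)) - 7)*(3437109/2051974 - 3393*√182/2051974)) = 1/(((-6 + 9/10) - 7)*(3437109/2051974 - 3393*√182/2051974)) = 1/((-51/10 - 7)*(3437109/2051974 - 3393*√182/2051974)) = 1/((-121/10)*(3437109/2051974 - 3393*√182/2051974)) = -10/(121*(3437109/2051974 - 3393*√182/2051974))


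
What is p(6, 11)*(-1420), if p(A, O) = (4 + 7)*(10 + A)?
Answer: -249920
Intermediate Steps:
p(A, O) = 110 + 11*A (p(A, O) = 11*(10 + A) = 110 + 11*A)
p(6, 11)*(-1420) = (110 + 11*6)*(-1420) = (110 + 66)*(-1420) = 176*(-1420) = -249920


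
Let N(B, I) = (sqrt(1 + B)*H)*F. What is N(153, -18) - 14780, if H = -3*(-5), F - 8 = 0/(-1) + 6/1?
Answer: -14780 + 210*sqrt(154) ≈ -12174.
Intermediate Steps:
F = 14 (F = 8 + (0/(-1) + 6/1) = 8 + (0*(-1) + 6*1) = 8 + (0 + 6) = 8 + 6 = 14)
H = 15
N(B, I) = 210*sqrt(1 + B) (N(B, I) = (sqrt(1 + B)*15)*14 = (15*sqrt(1 + B))*14 = 210*sqrt(1 + B))
N(153, -18) - 14780 = 210*sqrt(1 + 153) - 14780 = 210*sqrt(154) - 14780 = -14780 + 210*sqrt(154)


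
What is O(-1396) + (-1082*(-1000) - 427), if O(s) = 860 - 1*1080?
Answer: 1081353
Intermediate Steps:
O(s) = -220 (O(s) = 860 - 1080 = -220)
O(-1396) + (-1082*(-1000) - 427) = -220 + (-1082*(-1000) - 427) = -220 + (1082000 - 427) = -220 + 1081573 = 1081353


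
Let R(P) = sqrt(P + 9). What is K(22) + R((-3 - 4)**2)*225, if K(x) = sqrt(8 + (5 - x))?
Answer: 3*I + 225*sqrt(58) ≈ 1713.5 + 3.0*I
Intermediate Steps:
R(P) = sqrt(9 + P)
K(x) = sqrt(13 - x)
K(22) + R((-3 - 4)**2)*225 = sqrt(13 - 1*22) + sqrt(9 + (-3 - 4)**2)*225 = sqrt(13 - 22) + sqrt(9 + (-7)**2)*225 = sqrt(-9) + sqrt(9 + 49)*225 = 3*I + sqrt(58)*225 = 3*I + 225*sqrt(58)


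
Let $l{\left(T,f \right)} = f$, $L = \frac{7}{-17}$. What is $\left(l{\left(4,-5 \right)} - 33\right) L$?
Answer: $\frac{266}{17} \approx 15.647$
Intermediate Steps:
$L = - \frac{7}{17}$ ($L = 7 \left(- \frac{1}{17}\right) = - \frac{7}{17} \approx -0.41176$)
$\left(l{\left(4,-5 \right)} - 33\right) L = \left(-5 - 33\right) \left(- \frac{7}{17}\right) = \left(-38\right) \left(- \frac{7}{17}\right) = \frac{266}{17}$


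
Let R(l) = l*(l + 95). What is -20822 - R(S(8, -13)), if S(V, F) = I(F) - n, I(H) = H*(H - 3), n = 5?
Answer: -81316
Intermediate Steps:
I(H) = H*(-3 + H)
S(V, F) = -5 + F*(-3 + F) (S(V, F) = F*(-3 + F) - 1*5 = F*(-3 + F) - 5 = -5 + F*(-3 + F))
R(l) = l*(95 + l)
-20822 - R(S(8, -13)) = -20822 - (-5 - 13*(-3 - 13))*(95 + (-5 - 13*(-3 - 13))) = -20822 - (-5 - 13*(-16))*(95 + (-5 - 13*(-16))) = -20822 - (-5 + 208)*(95 + (-5 + 208)) = -20822 - 203*(95 + 203) = -20822 - 203*298 = -20822 - 1*60494 = -20822 - 60494 = -81316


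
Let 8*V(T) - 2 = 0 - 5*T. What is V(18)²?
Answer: 121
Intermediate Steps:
V(T) = ¼ - 5*T/8 (V(T) = ¼ + (0 - 5*T)/8 = ¼ + (-5*T)/8 = ¼ - 5*T/8)
V(18)² = (¼ - 5/8*18)² = (¼ - 45/4)² = (-11)² = 121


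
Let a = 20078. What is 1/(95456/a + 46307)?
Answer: 10039/464923701 ≈ 2.1593e-5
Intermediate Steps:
1/(95456/a + 46307) = 1/(95456/20078 + 46307) = 1/(95456*(1/20078) + 46307) = 1/(47728/10039 + 46307) = 1/(464923701/10039) = 10039/464923701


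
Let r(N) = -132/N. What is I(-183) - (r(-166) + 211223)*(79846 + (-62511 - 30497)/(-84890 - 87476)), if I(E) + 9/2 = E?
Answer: -241284065266880175/14306378 ≈ -1.6865e+10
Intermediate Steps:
I(E) = -9/2 + E
I(-183) - (r(-166) + 211223)*(79846 + (-62511 - 30497)/(-84890 - 87476)) = (-9/2 - 183) - (-132/(-166) + 211223)*(79846 + (-62511 - 30497)/(-84890 - 87476)) = -375/2 - (-132*(-1/166) + 211223)*(79846 - 93008/(-172366)) = -375/2 - (66/83 + 211223)*(79846 - 93008*(-1/172366)) = -375/2 - 17531575*(79846 + 46504/86183)/83 = -375/2 - 17531575*6881414322/(83*86183) = -375/2 - 1*120642031292217150/7153189 = -375/2 - 120642031292217150/7153189 = -241284065266880175/14306378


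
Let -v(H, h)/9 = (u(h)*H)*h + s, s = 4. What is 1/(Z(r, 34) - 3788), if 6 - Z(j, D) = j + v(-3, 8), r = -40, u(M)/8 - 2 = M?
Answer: -1/20986 ≈ -4.7651e-5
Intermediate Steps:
u(M) = 16 + 8*M
v(H, h) = -36 - 9*H*h*(16 + 8*h) (v(H, h) = -9*(((16 + 8*h)*H)*h + 4) = -9*((H*(16 + 8*h))*h + 4) = -9*(H*h*(16 + 8*h) + 4) = -9*(4 + H*h*(16 + 8*h)) = -36 - 9*H*h*(16 + 8*h))
Z(j, D) = -17238 - j (Z(j, D) = 6 - (j + (-36 - 72*(-3)*8*(2 + 8))) = 6 - (j + (-36 - 72*(-3)*8*10)) = 6 - (j + (-36 + 17280)) = 6 - (j + 17244) = 6 - (17244 + j) = 6 + (-17244 - j) = -17238 - j)
1/(Z(r, 34) - 3788) = 1/((-17238 - 1*(-40)) - 3788) = 1/((-17238 + 40) - 3788) = 1/(-17198 - 3788) = 1/(-20986) = -1/20986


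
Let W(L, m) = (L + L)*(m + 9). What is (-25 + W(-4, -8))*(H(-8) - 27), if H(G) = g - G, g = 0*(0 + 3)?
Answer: 627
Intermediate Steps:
g = 0 (g = 0*3 = 0)
W(L, m) = 2*L*(9 + m) (W(L, m) = (2*L)*(9 + m) = 2*L*(9 + m))
H(G) = -G (H(G) = 0 - G = -G)
(-25 + W(-4, -8))*(H(-8) - 27) = (-25 + 2*(-4)*(9 - 8))*(-1*(-8) - 27) = (-25 + 2*(-4)*1)*(8 - 27) = (-25 - 8)*(-19) = -33*(-19) = 627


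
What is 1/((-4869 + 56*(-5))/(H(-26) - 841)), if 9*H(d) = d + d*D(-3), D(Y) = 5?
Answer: 2575/15447 ≈ 0.16670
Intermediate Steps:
H(d) = 2*d/3 (H(d) = (d + d*5)/9 = (d + 5*d)/9 = (6*d)/9 = 2*d/3)
1/((-4869 + 56*(-5))/(H(-26) - 841)) = 1/((-4869 + 56*(-5))/((⅔)*(-26) - 841)) = 1/((-4869 - 280)/(-52/3 - 841)) = 1/(-5149/(-2575/3)) = 1/(-5149*(-3/2575)) = 1/(15447/2575) = 2575/15447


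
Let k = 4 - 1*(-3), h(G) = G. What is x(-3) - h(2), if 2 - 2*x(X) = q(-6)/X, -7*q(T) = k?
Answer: -7/6 ≈ -1.1667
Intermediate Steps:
k = 7 (k = 4 + 3 = 7)
q(T) = -1 (q(T) = -1/7*7 = -1)
x(X) = 1 + 1/(2*X) (x(X) = 1 - (-1)/(2*X) = 1 + 1/(2*X))
x(-3) - h(2) = (1/2 - 3)/(-3) - 1*2 = -1/3*(-5/2) - 2 = 5/6 - 2 = -7/6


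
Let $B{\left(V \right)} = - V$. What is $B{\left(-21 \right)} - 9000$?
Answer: $-8979$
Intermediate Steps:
$B{\left(-21 \right)} - 9000 = \left(-1\right) \left(-21\right) - 9000 = 21 - 9000 = -8979$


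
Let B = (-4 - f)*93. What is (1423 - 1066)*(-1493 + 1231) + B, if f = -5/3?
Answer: -93751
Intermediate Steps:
f = -5/3 (f = -5*⅓ = -5/3 ≈ -1.6667)
B = -217 (B = (-4 - 1*(-5/3))*93 = (-4 + 5/3)*93 = -7/3*93 = -217)
(1423 - 1066)*(-1493 + 1231) + B = (1423 - 1066)*(-1493 + 1231) - 217 = 357*(-262) - 217 = -93534 - 217 = -93751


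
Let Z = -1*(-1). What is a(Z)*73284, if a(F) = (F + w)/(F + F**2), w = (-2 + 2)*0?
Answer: 36642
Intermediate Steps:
Z = 1
w = 0 (w = 0*0 = 0)
a(F) = F/(F + F**2) (a(F) = (F + 0)/(F + F**2) = F/(F + F**2))
a(Z)*73284 = 73284/(1 + 1) = 73284/2 = (1/2)*73284 = 36642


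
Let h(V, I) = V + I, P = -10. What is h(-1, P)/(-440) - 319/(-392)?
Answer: 411/490 ≈ 0.83878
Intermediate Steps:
h(V, I) = I + V
h(-1, P)/(-440) - 319/(-392) = (-10 - 1)/(-440) - 319/(-392) = -11*(-1/440) - 319*(-1/392) = 1/40 + 319/392 = 411/490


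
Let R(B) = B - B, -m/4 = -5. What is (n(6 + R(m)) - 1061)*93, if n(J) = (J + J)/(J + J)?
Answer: -98580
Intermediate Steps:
m = 20 (m = -4*(-5) = 20)
R(B) = 0
n(J) = 1 (n(J) = (2*J)/((2*J)) = (2*J)*(1/(2*J)) = 1)
(n(6 + R(m)) - 1061)*93 = (1 - 1061)*93 = -1060*93 = -98580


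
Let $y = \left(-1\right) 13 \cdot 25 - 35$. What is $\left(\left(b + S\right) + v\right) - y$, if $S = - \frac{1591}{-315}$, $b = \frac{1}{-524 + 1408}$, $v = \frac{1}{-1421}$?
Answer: $\frac{20635389097}{56527380} \approx 365.05$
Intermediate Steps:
$v = - \frac{1}{1421} \approx -0.00070373$
$b = \frac{1}{884} \approx 0.0011312$
$S = \frac{1591}{315}$ ($S = \left(-1591\right) \left(- \frac{1}{315}\right) = \frac{1591}{315} \approx 5.0508$)
$y = -360$ ($y = \left(-13\right) 25 - 35 = -325 - 35 = -360$)
$\left(\left(b + S\right) + v\right) - y = \left(\left(\frac{1}{884} + \frac{1591}{315}\right) - \frac{1}{1421}\right) - -360 = \left(\frac{1406759}{278460} - \frac{1}{1421}\right) + 360 = \frac{285532297}{56527380} + 360 = \frac{20635389097}{56527380}$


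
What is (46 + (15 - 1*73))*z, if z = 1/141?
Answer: -4/47 ≈ -0.085106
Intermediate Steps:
z = 1/141 ≈ 0.0070922
(46 + (15 - 1*73))*z = (46 + (15 - 1*73))*(1/141) = (46 + (15 - 73))*(1/141) = (46 - 58)*(1/141) = -12*1/141 = -4/47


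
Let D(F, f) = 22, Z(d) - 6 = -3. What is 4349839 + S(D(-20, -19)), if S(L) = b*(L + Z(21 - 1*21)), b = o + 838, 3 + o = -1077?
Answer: 4343789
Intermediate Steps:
Z(d) = 3 (Z(d) = 6 - 3 = 3)
o = -1080 (o = -3 - 1077 = -1080)
b = -242 (b = -1080 + 838 = -242)
S(L) = -726 - 242*L (S(L) = -242*(L + 3) = -242*(3 + L) = -726 - 242*L)
4349839 + S(D(-20, -19)) = 4349839 + (-726 - 242*22) = 4349839 + (-726 - 5324) = 4349839 - 6050 = 4343789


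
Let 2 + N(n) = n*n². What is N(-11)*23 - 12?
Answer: -30671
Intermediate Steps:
N(n) = -2 + n³ (N(n) = -2 + n*n² = -2 + n³)
N(-11)*23 - 12 = (-2 + (-11)³)*23 - 12 = (-2 - 1331)*23 - 12 = -1333*23 - 12 = -30659 - 12 = -30671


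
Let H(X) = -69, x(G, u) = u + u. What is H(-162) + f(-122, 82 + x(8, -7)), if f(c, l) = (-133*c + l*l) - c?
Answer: 20903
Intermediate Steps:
x(G, u) = 2*u
f(c, l) = l² - 134*c (f(c, l) = (-133*c + l²) - c = (l² - 133*c) - c = l² - 134*c)
H(-162) + f(-122, 82 + x(8, -7)) = -69 + ((82 + 2*(-7))² - 134*(-122)) = -69 + ((82 - 14)² + 16348) = -69 + (68² + 16348) = -69 + (4624 + 16348) = -69 + 20972 = 20903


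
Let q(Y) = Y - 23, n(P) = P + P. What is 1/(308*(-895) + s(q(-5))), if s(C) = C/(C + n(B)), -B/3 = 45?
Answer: -149/41073326 ≈ -3.6277e-6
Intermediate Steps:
B = -135 (B = -3*45 = -135)
n(P) = 2*P
q(Y) = -23 + Y
s(C) = C/(-270 + C) (s(C) = C/(C + 2*(-135)) = C/(C - 270) = C/(-270 + C))
1/(308*(-895) + s(q(-5))) = 1/(308*(-895) + (-23 - 5)/(-270 + (-23 - 5))) = 1/(-275660 - 28/(-270 - 28)) = 1/(-275660 - 28/(-298)) = 1/(-275660 - 28*(-1/298)) = 1/(-275660 + 14/149) = 1/(-41073326/149) = -149/41073326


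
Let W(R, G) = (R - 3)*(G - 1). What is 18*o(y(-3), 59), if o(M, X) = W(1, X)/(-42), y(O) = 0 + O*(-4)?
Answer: 348/7 ≈ 49.714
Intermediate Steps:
y(O) = -4*O (y(O) = 0 - 4*O = -4*O)
W(R, G) = (-1 + G)*(-3 + R) (W(R, G) = (-3 + R)*(-1 + G) = (-1 + G)*(-3 + R))
o(M, X) = -1/21 + X/21 (o(M, X) = (3 - 1*1 - 3*X + X*1)/(-42) = (3 - 1 - 3*X + X)*(-1/42) = (2 - 2*X)*(-1/42) = -1/21 + X/21)
18*o(y(-3), 59) = 18*(-1/21 + (1/21)*59) = 18*(-1/21 + 59/21) = 18*(58/21) = 348/7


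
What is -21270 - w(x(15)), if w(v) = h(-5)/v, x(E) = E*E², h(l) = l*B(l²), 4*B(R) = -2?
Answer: -28714501/1350 ≈ -21270.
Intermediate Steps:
B(R) = -½ (B(R) = (¼)*(-2) = -½)
h(l) = -l/2 (h(l) = l*(-½) = -l/2)
x(E) = E³
w(v) = 5/(2*v) (w(v) = (-½*(-5))/v = 5/(2*v))
-21270 - w(x(15)) = -21270 - 5/(2*(15³)) = -21270 - 5/(2*3375) = -21270 - 1*1/1350 = -21270 - 1/1350 = -28714501/1350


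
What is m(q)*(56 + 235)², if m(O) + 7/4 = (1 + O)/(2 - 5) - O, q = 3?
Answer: -2060571/4 ≈ -5.1514e+5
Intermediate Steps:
m(O) = -25/12 - 4*O/3 (m(O) = -7/4 + ((1 + O)/(2 - 5) - O) = -7/4 + ((1 + O)/(-3) - O) = -7/4 + ((1 + O)*(-⅓) - O) = -7/4 + ((-⅓ - O/3) - O) = -7/4 + (-⅓ - 4*O/3) = -25/12 - 4*O/3)
m(q)*(56 + 235)² = (-25/12 - 4/3*3)*(56 + 235)² = (-25/12 - 4)*291² = -73/12*84681 = -2060571/4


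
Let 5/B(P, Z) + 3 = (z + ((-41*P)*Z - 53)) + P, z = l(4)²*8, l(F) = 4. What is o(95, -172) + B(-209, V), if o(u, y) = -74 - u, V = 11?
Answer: -15906613/94122 ≈ -169.00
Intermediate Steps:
z = 128 (z = 4²*8 = 16*8 = 128)
B(P, Z) = 5/(72 + P - 41*P*Z) (B(P, Z) = 5/(-3 + ((128 + ((-41*P)*Z - 53)) + P)) = 5/(-3 + ((128 + (-41*P*Z - 53)) + P)) = 5/(-3 + ((128 + (-53 - 41*P*Z)) + P)) = 5/(-3 + ((75 - 41*P*Z) + P)) = 5/(-3 + (75 + P - 41*P*Z)) = 5/(72 + P - 41*P*Z))
o(95, -172) + B(-209, V) = (-74 - 1*95) + 5/(72 - 209 - 41*(-209)*11) = (-74 - 95) + 5/(72 - 209 + 94259) = -169 + 5/94122 = -15906613/94122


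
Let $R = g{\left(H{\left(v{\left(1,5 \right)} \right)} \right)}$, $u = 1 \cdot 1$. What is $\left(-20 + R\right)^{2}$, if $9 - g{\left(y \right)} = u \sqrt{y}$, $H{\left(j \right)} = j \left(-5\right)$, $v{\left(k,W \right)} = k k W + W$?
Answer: $71 + 110 i \sqrt{2} \approx 71.0 + 155.56 i$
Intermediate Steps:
$u = 1$
$v{\left(k,W \right)} = W + W k^{2}$ ($v{\left(k,W \right)} = k^{2} W + W = W k^{2} + W = W + W k^{2}$)
$H{\left(j \right)} = - 5 j$
$g{\left(y \right)} = 9 - \sqrt{y}$ ($g{\left(y \right)} = 9 - 1 \sqrt{y} = 9 - \sqrt{y}$)
$R = 9 - 5 i \sqrt{2}$ ($R = 9 - \sqrt{- 5 \cdot 5 \left(1 + 1^{2}\right)} = 9 - \sqrt{- 5 \cdot 5 \left(1 + 1\right)} = 9 - \sqrt{- 5 \cdot 5 \cdot 2} = 9 - \sqrt{\left(-5\right) 10} = 9 - \sqrt{-50} = 9 - 5 i \sqrt{2} \approx 9.0 - 7.0711 i$)
$\left(-20 + R\right)^{2} = \left(-20 + \left(9 - 5 i \sqrt{2}\right)\right)^{2} = \left(-11 - 5 i \sqrt{2}\right)^{2}$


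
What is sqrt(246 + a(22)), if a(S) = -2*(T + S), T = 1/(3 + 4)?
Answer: 2*sqrt(2471)/7 ≈ 14.203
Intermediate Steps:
T = 1/7 ≈ 0.14286
a(S) = -2/7 - 2*S (a(S) = -2*(1/7 + S) = -2/7 - 2*S)
sqrt(246 + a(22)) = sqrt(246 + (-2/7 - 2*22)) = sqrt(246 + (-2/7 - 44)) = sqrt(246 - 310/7) = sqrt(1412/7) = 2*sqrt(2471)/7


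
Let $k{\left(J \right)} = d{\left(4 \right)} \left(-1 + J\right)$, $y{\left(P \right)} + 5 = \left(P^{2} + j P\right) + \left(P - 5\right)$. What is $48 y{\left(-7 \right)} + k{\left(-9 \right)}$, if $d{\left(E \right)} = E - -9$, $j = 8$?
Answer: $-1282$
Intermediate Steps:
$y{\left(P \right)} = -10 + P^{2} + 9 P$ ($y{\left(P \right)} = -5 + \left(\left(P^{2} + 8 P\right) + \left(P - 5\right)\right) = -5 + \left(\left(P^{2} + 8 P\right) + \left(-5 + P\right)\right) = -5 + \left(-5 + P^{2} + 9 P\right) = -10 + P^{2} + 9 P$)
$d{\left(E \right)} = 9 + E$ ($d{\left(E \right)} = E + 9 = 9 + E$)
$k{\left(J \right)} = -13 + 13 J$ ($k{\left(J \right)} = \left(9 + 4\right) \left(-1 + J\right) = 13 \left(-1 + J\right) = -13 + 13 J$)
$48 y{\left(-7 \right)} + k{\left(-9 \right)} = 48 \left(-10 + \left(-7\right)^{2} + 9 \left(-7\right)\right) + \left(-13 + 13 \left(-9\right)\right) = 48 \left(-10 + 49 - 63\right) - 130 = 48 \left(-24\right) - 130 = -1152 - 130 = -1282$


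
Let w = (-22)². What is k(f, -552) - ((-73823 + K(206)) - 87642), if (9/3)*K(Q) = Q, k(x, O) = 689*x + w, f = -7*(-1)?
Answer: 500110/3 ≈ 1.6670e+5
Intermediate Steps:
f = 7
w = 484
k(x, O) = 484 + 689*x (k(x, O) = 689*x + 484 = 484 + 689*x)
K(Q) = Q/3
k(f, -552) - ((-73823 + K(206)) - 87642) = (484 + 689*7) - ((-73823 + (⅓)*206) - 87642) = (484 + 4823) - ((-73823 + 206/3) - 87642) = 5307 - (-221263/3 - 87642) = 5307 - 1*(-484189/3) = 5307 + 484189/3 = 500110/3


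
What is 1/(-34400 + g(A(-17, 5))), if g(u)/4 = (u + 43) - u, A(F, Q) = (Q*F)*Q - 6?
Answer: -1/34228 ≈ -2.9216e-5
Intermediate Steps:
A(F, Q) = -6 + F*Q**2 (A(F, Q) = (F*Q)*Q - 6 = F*Q**2 - 6 = -6 + F*Q**2)
g(u) = 172 (g(u) = 4*((u + 43) - u) = 4*((43 + u) - u) = 4*43 = 172)
1/(-34400 + g(A(-17, 5))) = 1/(-34400 + 172) = 1/(-34228) = -1/34228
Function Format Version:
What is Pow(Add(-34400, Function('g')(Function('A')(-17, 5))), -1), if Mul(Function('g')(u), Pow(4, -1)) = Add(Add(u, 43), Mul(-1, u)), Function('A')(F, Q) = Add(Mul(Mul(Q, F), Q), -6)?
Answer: Rational(-1, 34228) ≈ -2.9216e-5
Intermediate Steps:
Function('A')(F, Q) = Add(-6, Mul(F, Pow(Q, 2))) (Function('A')(F, Q) = Add(Mul(Mul(F, Q), Q), -6) = Add(Mul(F, Pow(Q, 2)), -6) = Add(-6, Mul(F, Pow(Q, 2))))
Function('g')(u) = 172 (Function('g')(u) = Mul(4, Add(Add(u, 43), Mul(-1, u))) = Mul(4, Add(Add(43, u), Mul(-1, u))) = Mul(4, 43) = 172)
Pow(Add(-34400, Function('g')(Function('A')(-17, 5))), -1) = Pow(Add(-34400, 172), -1) = Pow(-34228, -1) = Rational(-1, 34228)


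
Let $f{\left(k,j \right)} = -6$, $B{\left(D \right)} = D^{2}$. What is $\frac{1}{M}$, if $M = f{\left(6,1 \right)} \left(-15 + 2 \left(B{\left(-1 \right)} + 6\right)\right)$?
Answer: $\frac{1}{6} \approx 0.16667$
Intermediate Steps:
$M = 6$ ($M = - 6 \left(-15 + 2 \left(\left(-1\right)^{2} + 6\right)\right) = - 6 \left(-15 + 2 \left(1 + 6\right)\right) = - 6 \left(-15 + 2 \cdot 7\right) = - 6 \left(-15 + 14\right) = \left(-6\right) \left(-1\right) = 6$)
$\frac{1}{M} = \frac{1}{6}$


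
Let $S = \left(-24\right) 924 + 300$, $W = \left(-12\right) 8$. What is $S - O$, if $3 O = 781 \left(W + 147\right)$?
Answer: $-35153$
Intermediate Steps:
$W = -96$
$S = -21876$ ($S = -22176 + 300 = -21876$)
$O = 13277$ ($O = \frac{781 \left(-96 + 147\right)}{3} = \frac{781 \cdot 51}{3} = \frac{1}{3} \cdot 39831 = 13277$)
$S - O = -21876 - 13277 = -35153$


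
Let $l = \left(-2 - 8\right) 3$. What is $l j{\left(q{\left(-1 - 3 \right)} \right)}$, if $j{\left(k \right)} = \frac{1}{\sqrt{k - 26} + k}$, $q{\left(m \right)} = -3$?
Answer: $\frac{45}{19} + \frac{15 i \sqrt{29}}{19} \approx 2.3684 + 4.2514 i$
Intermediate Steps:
$l = -30$ ($l = \left(-10\right) 3 = -30$)
$j{\left(k \right)} = \frac{1}{k + \sqrt{-26 + k}}$ ($j{\left(k \right)} = \frac{1}{\sqrt{-26 + k} + k} = \frac{1}{k + \sqrt{-26 + k}}$)
$l j{\left(q{\left(-1 - 3 \right)} \right)} = - \frac{30}{-3 + \sqrt{-26 - 3}} = - \frac{30}{-3 + \sqrt{-29}} = - \frac{30}{-3 + i \sqrt{29}}$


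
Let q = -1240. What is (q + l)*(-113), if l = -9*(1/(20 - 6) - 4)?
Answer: 1905745/14 ≈ 1.3612e+5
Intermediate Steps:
l = 495/14 (l = -9*(1/14 - 4) = -9*(-55/14) = 495/14 ≈ 35.357)
(q + l)*(-113) = (-1240 + 495/14)*(-113) = -16865/14*(-113) = 1905745/14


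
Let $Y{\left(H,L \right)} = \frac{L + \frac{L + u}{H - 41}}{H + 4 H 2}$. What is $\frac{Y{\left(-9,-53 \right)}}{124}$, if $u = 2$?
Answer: $\frac{2599}{502200} \approx 0.0051752$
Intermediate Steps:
$Y{\left(H,L \right)} = \frac{L + \frac{2 + L}{-41 + H}}{9 H}$ ($Y{\left(H,L \right)} = \frac{L + \frac{L + 2}{H - 41}}{H + 4 H 2} = \frac{L + \frac{2 + L}{-41 + H}}{H + 8 H} = \frac{L + \frac{2 + L}{-41 + H}}{9 H}$)
$\frac{Y{\left(-9,-53 \right)}}{124} = \frac{\frac{1}{9} \frac{1}{-9} \frac{1}{-41 - 9} \left(2 - -2120 - -477\right)}{124} = \frac{1}{9} \left(- \frac{1}{9}\right) \frac{1}{-50} \left(2 + 2120 + 477\right) \frac{1}{124} = \frac{1}{9} \left(- \frac{1}{9}\right) \left(- \frac{1}{50}\right) 2599 \cdot \frac{1}{124} = \frac{2599}{4050} \cdot \frac{1}{124} = \frac{2599}{502200}$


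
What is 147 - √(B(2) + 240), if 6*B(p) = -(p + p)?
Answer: 147 - √2154/3 ≈ 131.53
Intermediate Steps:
B(p) = -p/3 (B(p) = (-(p + p))/6 = (-2*p)/6 = -p/3)
147 - √(B(2) + 240) = 147 - √(-⅓*2 + 240) = 147 - √(-⅔ + 240) = 147 - √(718/3) = 147 - √2154/3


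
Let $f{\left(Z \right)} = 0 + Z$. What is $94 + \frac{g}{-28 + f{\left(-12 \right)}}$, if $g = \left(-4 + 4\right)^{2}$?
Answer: $94$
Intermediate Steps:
$f{\left(Z \right)} = Z$
$g = 0$ ($g = 0^{2} = 0$)
$94 + \frac{g}{-28 + f{\left(-12 \right)}} = 94 + \frac{0}{-28 - 12} = 94 + \frac{0}{-40} = 94 + 0 \left(- \frac{1}{40}\right) = 94 + 0 = 94$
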